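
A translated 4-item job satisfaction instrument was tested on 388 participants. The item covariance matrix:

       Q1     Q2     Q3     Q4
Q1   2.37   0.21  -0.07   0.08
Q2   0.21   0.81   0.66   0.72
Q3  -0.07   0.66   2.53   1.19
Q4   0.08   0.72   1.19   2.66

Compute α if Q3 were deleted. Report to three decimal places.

Remaining items: Q1, Q2, Q4 (k = 3).
Σσᵢ² = 2.37 + 0.81 + 2.66 = 5.84
total variance = 5.84 + 2 × 1.01 = 7.86
α (item deleted) = (3/2)·(1 − 5.84/7.86) = 0.385

α = 0.385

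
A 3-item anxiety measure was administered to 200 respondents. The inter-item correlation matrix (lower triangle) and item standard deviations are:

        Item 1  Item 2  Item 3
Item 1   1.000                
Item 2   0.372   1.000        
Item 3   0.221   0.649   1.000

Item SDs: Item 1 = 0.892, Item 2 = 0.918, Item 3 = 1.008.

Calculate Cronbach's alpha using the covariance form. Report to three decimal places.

Σσ²ᵢ = 0.892² + 0.918² + 1.008² = 2.6545
Covariances σ_ij = r_ij · s_i · s_j:
  σ(Item 1,Item 2) = 0.372 × 0.892 × 0.918 = 0.3046
  σ(Item 1,Item 3) = 0.221 × 0.892 × 1.008 = 0.1987
  σ(Item 2,Item 3) = 0.649 × 0.918 × 1.008 = 0.6005
σ²_T = Σσ²ᵢ + 2·Σσ_ij = 2.6545 + 2 × 1.1038 = 4.8621
α = (3/2)·(1 − 2.6545/4.8621) = 0.681

α = 0.681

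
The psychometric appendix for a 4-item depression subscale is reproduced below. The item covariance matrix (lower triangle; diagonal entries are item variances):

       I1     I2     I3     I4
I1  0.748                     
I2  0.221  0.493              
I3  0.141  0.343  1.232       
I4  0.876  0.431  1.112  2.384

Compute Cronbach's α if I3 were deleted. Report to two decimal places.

Remaining items: I1, I2, I4 (k = 3).
sum of item variances = 0.748 + 0.493 + 2.384 = 3.625
total variance = 3.625 + 2 × 1.528 = 6.681
α (item deleted) = (3/2)·(1 − 3.625/6.681) = 0.69

α = 0.69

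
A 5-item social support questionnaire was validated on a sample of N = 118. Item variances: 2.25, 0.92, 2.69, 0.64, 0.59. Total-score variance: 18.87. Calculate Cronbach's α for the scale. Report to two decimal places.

α = 0.78

ΣVar(i) = 2.25 + 0.92 + 2.69 + 0.64 + 0.59 = 7.09
α = (k/(k−1))·(1 − ΣVar(i)/σ²_T) = (5/4)·(1 − 7.09/18.87) = 0.78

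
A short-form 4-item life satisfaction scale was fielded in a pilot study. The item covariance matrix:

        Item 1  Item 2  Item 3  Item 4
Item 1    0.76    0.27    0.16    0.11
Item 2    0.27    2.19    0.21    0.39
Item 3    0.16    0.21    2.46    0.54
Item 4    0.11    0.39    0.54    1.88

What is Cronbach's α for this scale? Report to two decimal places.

sum of item variances = 0.76 + 2.19 + 2.46 + 1.88 = 7.29
Σ_{i<j} σ_ij = 1.68
total variance = 7.29 + 2 × 1.68 = 10.65
α = (k/(k−1))·(1 − sum of item variances/total variance) = (4/3)·(1 − 7.29/10.65) = 0.42

α = 0.42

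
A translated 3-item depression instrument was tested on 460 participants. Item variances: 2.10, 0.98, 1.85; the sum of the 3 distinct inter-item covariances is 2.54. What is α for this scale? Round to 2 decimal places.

ΣVar(i) = 2.10 + 0.98 + 1.85 = 4.93
Sum of distinct covariances = 2.54
σ²_T = ΣVar(i) + 2·Σcov = 4.93 + 2 × 2.54 = 10.01
α = (3/2)·(1 − 4.93/10.01) = 0.76

α = 0.76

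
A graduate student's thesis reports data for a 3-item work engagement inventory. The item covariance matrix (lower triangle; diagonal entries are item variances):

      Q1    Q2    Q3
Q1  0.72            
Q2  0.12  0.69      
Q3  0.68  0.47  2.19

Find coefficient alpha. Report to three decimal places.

Σσ²ᵢ = 0.72 + 0.69 + 2.19 = 3.60
Sum of off-diagonal covariances = 1.27
Var(T) = 3.60 + 2 × 1.27 = 6.14
α = (k/(k−1))·(1 − Σσ²ᵢ/Var(T)) = (3/2)·(1 − 3.60/6.14) = 0.621

α = 0.621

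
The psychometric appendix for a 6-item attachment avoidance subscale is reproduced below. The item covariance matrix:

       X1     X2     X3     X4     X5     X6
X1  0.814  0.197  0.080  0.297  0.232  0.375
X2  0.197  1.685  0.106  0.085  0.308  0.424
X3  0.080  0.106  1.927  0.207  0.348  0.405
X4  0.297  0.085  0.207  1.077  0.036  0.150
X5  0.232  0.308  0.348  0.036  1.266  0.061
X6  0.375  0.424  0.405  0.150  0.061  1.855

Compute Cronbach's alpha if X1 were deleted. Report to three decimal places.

α = 0.441

Remaining items: X2, X3, X4, X5, X6 (k = 5).
Σσᵢ² = 1.685 + 1.927 + 1.077 + 1.266 + 1.855 = 7.810
σ²_T = 7.810 + 2 × 2.130 = 12.070
α (item deleted) = (5/4)·(1 − 7.810/12.070) = 0.441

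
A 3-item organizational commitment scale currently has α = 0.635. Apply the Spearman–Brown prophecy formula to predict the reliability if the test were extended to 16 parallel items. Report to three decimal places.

predicted reliability = 0.903

Length factor m = 16/3 = 5.3333
α' = m·α / (1 + (m−1)·α)
   = 16/3 × 0.635 / (1 + (16/3 − 1) × 0.635)
   = 3.3867 / 3.7517 = 0.903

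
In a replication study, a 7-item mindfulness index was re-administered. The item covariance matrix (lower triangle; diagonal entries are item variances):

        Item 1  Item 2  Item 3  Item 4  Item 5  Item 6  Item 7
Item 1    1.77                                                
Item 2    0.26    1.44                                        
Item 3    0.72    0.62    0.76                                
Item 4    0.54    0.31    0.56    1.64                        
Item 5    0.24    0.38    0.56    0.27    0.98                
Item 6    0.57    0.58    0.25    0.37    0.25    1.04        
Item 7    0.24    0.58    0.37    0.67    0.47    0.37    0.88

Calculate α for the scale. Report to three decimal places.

α = 0.797

Σσ²ᵢ = 1.77 + 1.44 + 0.76 + 1.64 + 0.98 + 1.04 + 0.88 = 8.51
Σ_{i<j} σ_ij = 9.18
Var(T) = 8.51 + 2 × 9.18 = 26.87
α = (k/(k−1))·(1 − Σσ²ᵢ/Var(T)) = (7/6)·(1 − 8.51/26.87) = 0.797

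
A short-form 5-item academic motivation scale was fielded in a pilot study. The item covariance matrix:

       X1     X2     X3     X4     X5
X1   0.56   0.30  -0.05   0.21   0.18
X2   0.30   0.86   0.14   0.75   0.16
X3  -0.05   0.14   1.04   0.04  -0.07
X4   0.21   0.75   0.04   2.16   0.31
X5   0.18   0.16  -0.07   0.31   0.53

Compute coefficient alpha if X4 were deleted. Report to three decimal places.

Remaining items: X1, X2, X3, X5 (k = 4).
Σσ²ᵢ = 0.56 + 0.86 + 1.04 + 0.53 = 2.99
σ²_total = 2.99 + 2 × 0.66 = 4.31
α (item deleted) = (4/3)·(1 − 2.99/4.31) = 0.408

coefficient alpha = 0.408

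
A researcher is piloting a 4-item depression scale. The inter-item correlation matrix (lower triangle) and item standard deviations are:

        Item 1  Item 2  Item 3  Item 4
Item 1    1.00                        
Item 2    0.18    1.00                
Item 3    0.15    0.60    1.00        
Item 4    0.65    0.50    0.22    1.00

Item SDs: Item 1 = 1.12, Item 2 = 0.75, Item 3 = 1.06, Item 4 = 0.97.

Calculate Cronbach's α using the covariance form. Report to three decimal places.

α = 0.693

Σσ²ᵢ = 1.12² + 0.75² + 1.06² + 0.97² = 3.8814
Covariances σ_ij = r_ij · s_i · s_j:
  σ(Item 1,Item 2) = 0.18 × 1.12 × 0.75 = 0.1512
  σ(Item 1,Item 3) = 0.15 × 1.12 × 1.06 = 0.1781
  σ(Item 1,Item 4) = 0.65 × 1.12 × 0.97 = 0.7062
  σ(Item 2,Item 3) = 0.60 × 0.75 × 1.06 = 0.4770
  σ(Item 2,Item 4) = 0.50 × 0.75 × 0.97 = 0.3638
  σ(Item 3,Item 4) = 0.22 × 1.06 × 0.97 = 0.2262
σ²_T = Σσ²ᵢ + 2·Σσ_ij = 3.8814 + 2 × 2.1025 = 8.0864
α = (4/3)·(1 − 3.8814/8.0864) = 0.693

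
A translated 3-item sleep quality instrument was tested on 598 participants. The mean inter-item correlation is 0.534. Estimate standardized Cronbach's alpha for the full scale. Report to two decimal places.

Standardized α = k·r̄ / (1 + (k−1)·r̄) = 3 × 0.534 / (1 + 2 × 0.534)
  = 1.6020 / 2.0680 = 0.77

α = 0.77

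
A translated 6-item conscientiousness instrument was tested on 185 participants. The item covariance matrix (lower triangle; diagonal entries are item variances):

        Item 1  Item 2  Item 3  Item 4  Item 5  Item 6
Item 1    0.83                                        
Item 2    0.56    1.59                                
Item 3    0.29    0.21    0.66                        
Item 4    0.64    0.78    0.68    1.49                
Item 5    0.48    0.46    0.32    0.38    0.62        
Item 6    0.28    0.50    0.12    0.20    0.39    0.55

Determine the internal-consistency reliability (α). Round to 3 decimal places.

α = 0.824

ΣVar(i) = 0.83 + 1.59 + 0.66 + 1.49 + 0.62 + 0.55 = 5.74
Sum of off-diagonal covariances = 6.29
Var(T) = 5.74 + 2 × 6.29 = 18.32
α = (k/(k−1))·(1 − ΣVar(i)/Var(T)) = (6/5)·(1 − 5.74/18.32) = 0.824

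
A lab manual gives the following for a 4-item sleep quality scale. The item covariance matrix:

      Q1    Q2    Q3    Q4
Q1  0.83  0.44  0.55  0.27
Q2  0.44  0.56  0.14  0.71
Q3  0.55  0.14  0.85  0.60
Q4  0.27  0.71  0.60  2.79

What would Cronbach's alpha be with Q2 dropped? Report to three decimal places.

Remaining items: Q1, Q3, Q4 (k = 3).
Σσ²ᵢ = 0.83 + 0.85 + 2.79 = 4.47
total variance = 4.47 + 2 × 1.42 = 7.31
α (item deleted) = (3/2)·(1 − 4.47/7.31) = 0.583

Cronbach's alpha = 0.583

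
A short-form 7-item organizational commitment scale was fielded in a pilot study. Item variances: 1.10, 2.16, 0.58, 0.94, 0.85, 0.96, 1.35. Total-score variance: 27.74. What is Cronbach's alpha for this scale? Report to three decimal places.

α = 0.833

Σσᵢ² = 1.10 + 2.16 + 0.58 + 0.94 + 0.85 + 0.96 + 1.35 = 7.94
α = (k/(k−1))·(1 − Σσᵢ²/total variance) = (7/6)·(1 − 7.94/27.74) = 0.833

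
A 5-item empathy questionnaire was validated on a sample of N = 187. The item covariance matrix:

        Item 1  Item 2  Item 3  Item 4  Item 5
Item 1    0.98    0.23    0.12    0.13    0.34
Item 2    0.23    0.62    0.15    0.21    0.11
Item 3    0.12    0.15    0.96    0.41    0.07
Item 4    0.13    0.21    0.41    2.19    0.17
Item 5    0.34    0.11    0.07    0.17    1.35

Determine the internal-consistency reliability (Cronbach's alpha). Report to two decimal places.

Cronbach's alpha = 0.49

Σσ²ᵢ = 0.98 + 0.62 + 0.96 + 2.19 + 1.35 = 6.10
Sum of the distinct covariances = 1.94
total variance = 6.10 + 2 × 1.94 = 9.98
α = (k/(k−1))·(1 − Σσ²ᵢ/total variance) = (5/4)·(1 − 6.10/9.98) = 0.49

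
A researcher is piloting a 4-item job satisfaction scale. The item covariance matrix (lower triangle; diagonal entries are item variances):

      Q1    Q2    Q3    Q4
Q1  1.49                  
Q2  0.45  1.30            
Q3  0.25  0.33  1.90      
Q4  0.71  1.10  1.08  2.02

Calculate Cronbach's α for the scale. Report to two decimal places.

Cronbach's α = 0.72

ΣVar(i) = 1.49 + 1.30 + 1.90 + 2.02 = 6.71
Sum of the distinct covariances = 3.92
total variance = 6.71 + 2 × 3.92 = 14.55
α = (k/(k−1))·(1 − ΣVar(i)/total variance) = (4/3)·(1 − 6.71/14.55) = 0.72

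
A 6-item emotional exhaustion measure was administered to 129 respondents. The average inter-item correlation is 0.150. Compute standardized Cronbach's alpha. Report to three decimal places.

standardized Cronbach's alpha = 0.514

Standardized α = k·r̄ / (1 + (k−1)·r̄) = 6 × 0.150 / (1 + 5 × 0.150)
  = 0.9000 / 1.7500 = 0.514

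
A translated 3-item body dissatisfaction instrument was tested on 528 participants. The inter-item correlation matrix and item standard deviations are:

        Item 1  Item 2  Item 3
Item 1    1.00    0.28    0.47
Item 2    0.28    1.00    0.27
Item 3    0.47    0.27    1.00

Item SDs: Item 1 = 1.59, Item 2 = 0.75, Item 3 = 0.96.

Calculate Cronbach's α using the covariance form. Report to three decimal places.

Σσ²ᵢ = 1.59² + 0.75² + 0.96² = 4.0122
Covariances σ_ij = r_ij · s_i · s_j:
  σ(Item 1,Item 2) = 0.28 × 1.59 × 0.75 = 0.3339
  σ(Item 1,Item 3) = 0.47 × 1.59 × 0.96 = 0.7174
  σ(Item 2,Item 3) = 0.27 × 0.75 × 0.96 = 0.1944
σ²_T = Σσ²ᵢ + 2·Σσ_ij = 4.0122 + 2 × 1.2457 = 6.5036
α = (3/2)·(1 − 4.0122/6.5036) = 0.575

α = 0.575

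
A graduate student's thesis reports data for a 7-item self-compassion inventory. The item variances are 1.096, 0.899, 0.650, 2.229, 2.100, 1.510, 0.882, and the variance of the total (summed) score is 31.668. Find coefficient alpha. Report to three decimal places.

α = 0.822

Σσ²ᵢ = 1.096 + 0.899 + 0.650 + 2.229 + 2.100 + 1.510 + 0.882 = 9.366
α = (k/(k−1))·(1 − Σσ²ᵢ/Var(T)) = (7/6)·(1 − 9.366/31.668) = 0.822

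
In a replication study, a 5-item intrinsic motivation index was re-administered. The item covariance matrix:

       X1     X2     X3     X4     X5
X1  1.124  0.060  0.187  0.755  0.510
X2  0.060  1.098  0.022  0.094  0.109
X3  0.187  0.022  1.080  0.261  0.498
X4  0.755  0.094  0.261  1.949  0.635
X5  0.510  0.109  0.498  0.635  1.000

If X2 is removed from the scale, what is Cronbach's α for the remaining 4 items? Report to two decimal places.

Cronbach's α = 0.70

Remaining items: X1, X3, X4, X5 (k = 4).
ΣVar(i) = 1.124 + 1.080 + 1.949 + 1.000 = 5.153
σ²_total = 5.153 + 2 × 2.846 = 10.845
α (item deleted) = (4/3)·(1 − 5.153/10.845) = 0.70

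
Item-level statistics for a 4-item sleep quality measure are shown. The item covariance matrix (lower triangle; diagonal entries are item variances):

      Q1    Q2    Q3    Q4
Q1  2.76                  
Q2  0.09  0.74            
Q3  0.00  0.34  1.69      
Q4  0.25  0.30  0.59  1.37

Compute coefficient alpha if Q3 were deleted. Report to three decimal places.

α = 0.312

Remaining items: Q1, Q2, Q4 (k = 3).
ΣVar(i) = 2.76 + 0.74 + 1.37 = 4.87
σ²_T = 4.87 + 2 × 0.64 = 6.15
α (item deleted) = (3/2)·(1 − 4.87/6.15) = 0.312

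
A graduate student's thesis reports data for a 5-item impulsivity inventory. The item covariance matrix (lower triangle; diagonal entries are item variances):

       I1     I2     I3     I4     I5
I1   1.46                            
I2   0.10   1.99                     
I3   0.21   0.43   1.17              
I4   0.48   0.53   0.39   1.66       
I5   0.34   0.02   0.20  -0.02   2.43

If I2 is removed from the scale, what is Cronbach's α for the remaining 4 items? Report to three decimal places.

Remaining items: I1, I3, I4, I5 (k = 4).
Σσ²ᵢ = 1.46 + 1.17 + 1.66 + 2.43 = 6.72
σ²_T = 6.72 + 2 × 1.60 = 9.92
α (item deleted) = (4/3)·(1 − 6.72/9.92) = 0.430

Cronbach's α = 0.430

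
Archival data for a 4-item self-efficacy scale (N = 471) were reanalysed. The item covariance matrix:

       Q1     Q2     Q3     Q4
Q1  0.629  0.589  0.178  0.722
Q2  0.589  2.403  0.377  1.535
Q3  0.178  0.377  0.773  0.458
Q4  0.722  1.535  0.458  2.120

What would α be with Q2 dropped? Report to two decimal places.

α = 0.65

Remaining items: Q1, Q3, Q4 (k = 3).
Σσᵢ² = 0.629 + 0.773 + 2.120 = 3.522
Var(T) = 3.522 + 2 × 1.358 = 6.238
α (item deleted) = (3/2)·(1 − 3.522/6.238) = 0.65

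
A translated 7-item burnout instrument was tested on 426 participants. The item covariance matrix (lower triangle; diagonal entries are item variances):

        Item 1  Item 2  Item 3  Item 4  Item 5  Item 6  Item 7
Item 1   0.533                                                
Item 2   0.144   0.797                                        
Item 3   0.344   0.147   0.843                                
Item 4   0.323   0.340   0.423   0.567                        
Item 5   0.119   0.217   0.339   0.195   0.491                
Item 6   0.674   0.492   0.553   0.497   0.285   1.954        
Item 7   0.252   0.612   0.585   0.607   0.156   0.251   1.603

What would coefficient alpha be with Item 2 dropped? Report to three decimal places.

α = 0.782

Remaining items: Item 1, Item 3, Item 4, Item 5, Item 6, Item 7 (k = 6).
Σσᵢ² = 0.533 + 0.843 + 0.567 + 0.491 + 1.954 + 1.603 = 5.991
Var(T) = 5.991 + 2 × 5.603 = 17.197
α (item deleted) = (6/5)·(1 − 5.991/17.197) = 0.782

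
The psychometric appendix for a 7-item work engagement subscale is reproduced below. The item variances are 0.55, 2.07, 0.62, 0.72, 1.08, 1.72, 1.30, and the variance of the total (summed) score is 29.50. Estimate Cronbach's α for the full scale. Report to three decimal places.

α = 0.848

ΣVar(i) = 0.55 + 2.07 + 0.62 + 0.72 + 1.08 + 1.72 + 1.30 = 8.06
α = (k/(k−1))·(1 − ΣVar(i)/σ²_total) = (7/6)·(1 − 8.06/29.50) = 0.848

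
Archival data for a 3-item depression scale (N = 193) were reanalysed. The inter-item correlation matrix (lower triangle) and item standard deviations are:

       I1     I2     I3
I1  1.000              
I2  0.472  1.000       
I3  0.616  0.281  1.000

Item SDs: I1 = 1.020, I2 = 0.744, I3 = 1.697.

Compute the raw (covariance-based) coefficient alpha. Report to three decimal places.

Σσ²ᵢ = 1.020² + 0.744² + 1.697² = 4.4737
Covariances σ_ij = r_ij · s_i · s_j:
  σ(I1,I2) = 0.472 × 1.020 × 0.744 = 0.3582
  σ(I1,I3) = 0.616 × 1.020 × 1.697 = 1.0663
  σ(I2,I3) = 0.281 × 0.744 × 1.697 = 0.3548
σ²_T = Σσ²ᵢ + 2·Σσ_ij = 4.4737 + 2 × 1.7793 = 8.0323
α = (3/2)·(1 − 4.4737/8.0323) = 0.665

α = 0.665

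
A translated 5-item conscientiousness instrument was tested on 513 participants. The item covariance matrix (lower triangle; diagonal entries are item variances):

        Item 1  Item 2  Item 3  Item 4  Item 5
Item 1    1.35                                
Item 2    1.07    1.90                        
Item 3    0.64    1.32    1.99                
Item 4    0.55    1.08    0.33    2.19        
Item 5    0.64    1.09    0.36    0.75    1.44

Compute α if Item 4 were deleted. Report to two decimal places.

α = 0.81

Remaining items: Item 1, Item 2, Item 3, Item 5 (k = 4).
ΣVar(i) = 1.35 + 1.90 + 1.99 + 1.44 = 6.68
Var(T) = 6.68 + 2 × 5.12 = 16.92
α (item deleted) = (4/3)·(1 − 6.68/16.92) = 0.81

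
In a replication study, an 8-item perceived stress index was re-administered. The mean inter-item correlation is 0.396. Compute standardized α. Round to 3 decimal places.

Standardized α = k·r̄ / (1 + (k−1)·r̄) = 8 × 0.396 / (1 + 7 × 0.396)
  = 3.1680 / 3.7720 = 0.840

α = 0.840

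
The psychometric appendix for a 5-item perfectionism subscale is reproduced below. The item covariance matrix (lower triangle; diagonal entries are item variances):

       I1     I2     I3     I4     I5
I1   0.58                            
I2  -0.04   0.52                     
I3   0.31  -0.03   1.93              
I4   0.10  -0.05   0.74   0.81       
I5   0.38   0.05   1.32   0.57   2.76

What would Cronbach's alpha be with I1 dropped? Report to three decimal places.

Remaining items: I2, I3, I4, I5 (k = 4).
Σσ²ᵢ = 0.52 + 1.93 + 0.81 + 2.76 = 6.02
Var(T) = 6.02 + 2 × 2.60 = 11.22
α (item deleted) = (4/3)·(1 − 6.02/11.22) = 0.618

Cronbach's alpha = 0.618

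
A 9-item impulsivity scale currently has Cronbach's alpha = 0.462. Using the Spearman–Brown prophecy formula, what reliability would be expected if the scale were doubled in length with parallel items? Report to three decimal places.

predicted reliability = 0.632

Length factor m = 2
α' = m·α / (1 + (m−1)·α)
   = 2 × 0.462 / (1 + (2 − 1) × 0.462)
   = 0.9240 / 1.4620 = 0.632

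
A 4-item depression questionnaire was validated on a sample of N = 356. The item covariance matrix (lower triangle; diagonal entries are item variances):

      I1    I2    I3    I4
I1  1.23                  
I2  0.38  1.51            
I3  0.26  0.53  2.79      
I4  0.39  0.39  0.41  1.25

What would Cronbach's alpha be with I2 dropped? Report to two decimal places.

α = 0.43

Remaining items: I1, I3, I4 (k = 3).
sum of item variances = 1.23 + 2.79 + 1.25 = 5.27
σ²_T = 5.27 + 2 × 1.06 = 7.39
α (item deleted) = (3/2)·(1 − 5.27/7.39) = 0.43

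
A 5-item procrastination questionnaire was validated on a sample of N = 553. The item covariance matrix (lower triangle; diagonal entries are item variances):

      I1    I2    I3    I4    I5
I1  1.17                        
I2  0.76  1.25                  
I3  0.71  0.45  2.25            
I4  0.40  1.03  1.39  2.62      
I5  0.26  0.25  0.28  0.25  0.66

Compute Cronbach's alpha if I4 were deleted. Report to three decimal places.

Remaining items: I1, I2, I3, I5 (k = 4).
sum of item variances = 1.17 + 1.25 + 2.25 + 0.66 = 5.33
σ²_T = 5.33 + 2 × 2.71 = 10.75
α (item deleted) = (4/3)·(1 − 5.33/10.75) = 0.672

Cronbach's alpha = 0.672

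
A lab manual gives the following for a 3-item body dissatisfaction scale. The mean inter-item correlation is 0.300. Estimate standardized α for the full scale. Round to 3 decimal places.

standardized α = 0.562

Standardized α = k·r̄ / (1 + (k−1)·r̄) = 3 × 0.300 / (1 + 2 × 0.300)
  = 0.9000 / 1.6000 = 0.562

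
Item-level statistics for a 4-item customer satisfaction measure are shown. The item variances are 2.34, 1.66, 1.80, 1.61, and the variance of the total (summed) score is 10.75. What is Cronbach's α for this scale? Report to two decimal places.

Cronbach's α = 0.41

Σσ²ᵢ = 2.34 + 1.66 + 1.80 + 1.61 = 7.41
α = (k/(k−1))·(1 − Σσ²ᵢ/σ²_total) = (4/3)·(1 − 7.41/10.75) = 0.41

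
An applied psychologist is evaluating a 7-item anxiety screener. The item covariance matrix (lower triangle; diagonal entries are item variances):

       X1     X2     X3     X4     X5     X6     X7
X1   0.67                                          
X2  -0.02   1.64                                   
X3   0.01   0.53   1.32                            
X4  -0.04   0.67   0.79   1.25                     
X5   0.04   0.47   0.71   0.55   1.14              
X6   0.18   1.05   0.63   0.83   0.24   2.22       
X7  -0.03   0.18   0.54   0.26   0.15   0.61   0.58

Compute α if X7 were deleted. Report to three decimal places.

α = 0.741

Remaining items: X1, X2, X3, X4, X5, X6 (k = 6).
Σσ²ᵢ = 0.67 + 1.64 + 1.32 + 1.25 + 1.14 + 2.22 = 8.24
σ²_total = 8.24 + 2 × 6.64 = 21.52
α (item deleted) = (6/5)·(1 − 8.24/21.52) = 0.741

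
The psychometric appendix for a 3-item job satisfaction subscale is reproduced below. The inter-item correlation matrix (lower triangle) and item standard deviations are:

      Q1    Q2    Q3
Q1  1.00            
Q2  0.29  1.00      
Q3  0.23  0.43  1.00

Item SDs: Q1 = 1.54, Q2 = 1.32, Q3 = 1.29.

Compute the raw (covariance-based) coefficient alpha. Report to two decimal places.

α = 0.57

Σσ²ᵢ = 1.54² + 1.32² + 1.29² = 5.7781
Covariances σ_ij = r_ij · s_i · s_j:
  σ(Q1,Q2) = 0.29 × 1.54 × 1.32 = 0.5895
  σ(Q1,Q3) = 0.23 × 1.54 × 1.29 = 0.4569
  σ(Q2,Q3) = 0.43 × 1.32 × 1.29 = 0.7322
σ²_T = Σσ²ᵢ + 2·Σσ_ij = 5.7781 + 2 × 1.7786 = 9.3353
α = (3/2)·(1 − 5.7781/9.3353) = 0.57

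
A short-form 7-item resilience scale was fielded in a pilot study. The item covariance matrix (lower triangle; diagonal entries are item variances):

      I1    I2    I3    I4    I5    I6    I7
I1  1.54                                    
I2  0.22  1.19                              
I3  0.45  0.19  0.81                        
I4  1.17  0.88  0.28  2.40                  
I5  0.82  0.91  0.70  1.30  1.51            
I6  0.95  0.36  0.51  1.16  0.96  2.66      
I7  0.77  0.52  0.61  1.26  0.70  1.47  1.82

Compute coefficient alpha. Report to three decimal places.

coefficient alpha = 0.853

ΣVar(i) = 1.54 + 1.19 + 0.81 + 2.40 + 1.51 + 2.66 + 1.82 = 11.93
Sum of the distinct covariances = 16.19
σ²_T = 11.93 + 2 × 16.19 = 44.31
α = (k/(k−1))·(1 − ΣVar(i)/σ²_T) = (7/6)·(1 − 11.93/44.31) = 0.853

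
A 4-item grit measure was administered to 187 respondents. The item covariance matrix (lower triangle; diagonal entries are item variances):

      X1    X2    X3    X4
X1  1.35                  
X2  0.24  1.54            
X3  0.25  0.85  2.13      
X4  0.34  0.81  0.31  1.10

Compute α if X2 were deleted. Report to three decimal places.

Remaining items: X1, X3, X4 (k = 3).
sum of item variances = 1.35 + 2.13 + 1.10 = 4.58
σ²_total = 4.58 + 2 × 0.90 = 6.38
α (item deleted) = (3/2)·(1 − 4.58/6.38) = 0.423

α = 0.423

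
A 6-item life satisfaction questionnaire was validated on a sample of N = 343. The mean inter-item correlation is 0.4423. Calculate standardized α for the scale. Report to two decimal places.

α = 0.83

Standardized α = k·r̄ / (1 + (k−1)·r̄) = 6 × 0.4423 / (1 + 5 × 0.4423)
  = 2.6538 / 3.2115 = 0.83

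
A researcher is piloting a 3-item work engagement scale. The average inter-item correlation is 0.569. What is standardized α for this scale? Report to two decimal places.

Standardized α = k·r̄ / (1 + (k−1)·r̄) = 3 × 0.569 / (1 + 2 × 0.569)
  = 1.7070 / 2.1380 = 0.80

standardized α = 0.80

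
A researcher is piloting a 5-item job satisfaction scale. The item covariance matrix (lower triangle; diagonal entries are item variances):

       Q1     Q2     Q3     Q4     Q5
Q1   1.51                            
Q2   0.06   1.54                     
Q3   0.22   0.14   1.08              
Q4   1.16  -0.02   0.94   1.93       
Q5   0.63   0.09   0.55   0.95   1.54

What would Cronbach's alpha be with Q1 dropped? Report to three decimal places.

α = 0.620

Remaining items: Q2, Q3, Q4, Q5 (k = 4).
ΣVar(i) = 1.54 + 1.08 + 1.93 + 1.54 = 6.09
total variance = 6.09 + 2 × 2.65 = 11.39
α (item deleted) = (4/3)·(1 − 6.09/11.39) = 0.620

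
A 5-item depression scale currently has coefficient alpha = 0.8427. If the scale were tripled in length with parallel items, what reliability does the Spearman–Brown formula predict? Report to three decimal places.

Length factor m = 3
α' = m·α / (1 + (m−1)·α)
   = 3 × 0.8427 / (1 + (3 − 1) × 0.8427)
   = 2.5281 / 2.6854 = 0.941

predicted reliability = 0.941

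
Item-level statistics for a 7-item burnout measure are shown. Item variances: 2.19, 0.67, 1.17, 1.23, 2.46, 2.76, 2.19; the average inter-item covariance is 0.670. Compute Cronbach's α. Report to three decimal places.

Σσ²ᵢ = 2.19 + 0.67 + 1.17 + 1.23 + 2.46 + 2.76 + 2.19 = 12.67
Sum of the 21 distinct covariances = 21 × 0.670 = 14.070
σ²_total = Σσ²ᵢ + 2·Σcov = 12.67 + 2 × 14.070 = 40.810
α = (7/6)·(1 − 12.67/40.810) = 0.804

α = 0.804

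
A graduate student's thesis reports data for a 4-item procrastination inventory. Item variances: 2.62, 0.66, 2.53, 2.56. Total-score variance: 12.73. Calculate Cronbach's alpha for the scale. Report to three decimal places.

α = 0.457

ΣVar(i) = 2.62 + 0.66 + 2.53 + 2.56 = 8.37
α = (k/(k−1))·(1 − ΣVar(i)/σ²_T) = (4/3)·(1 − 8.37/12.73) = 0.457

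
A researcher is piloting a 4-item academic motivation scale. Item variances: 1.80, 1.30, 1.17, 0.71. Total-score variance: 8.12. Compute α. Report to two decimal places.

Σσ²ᵢ = 1.80 + 1.30 + 1.17 + 0.71 = 4.98
α = (k/(k−1))·(1 − Σσ²ᵢ/total variance) = (4/3)·(1 − 4.98/8.12) = 0.52

α = 0.52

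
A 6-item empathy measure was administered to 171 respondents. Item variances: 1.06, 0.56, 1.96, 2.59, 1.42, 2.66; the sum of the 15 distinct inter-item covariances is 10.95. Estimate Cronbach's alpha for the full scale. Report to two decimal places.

Cronbach's alpha = 0.82

Σσ²ᵢ = 1.06 + 0.56 + 1.96 + 2.59 + 1.42 + 2.66 = 10.25
Sum of distinct covariances = 10.95
Var(T) = Σσ²ᵢ + 2·Σcov = 10.25 + 2 × 10.95 = 32.15
α = (6/5)·(1 − 10.25/32.15) = 0.82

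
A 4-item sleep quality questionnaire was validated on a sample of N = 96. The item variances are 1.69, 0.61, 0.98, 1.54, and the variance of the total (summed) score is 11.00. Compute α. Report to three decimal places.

ΣVar(i) = 1.69 + 0.61 + 0.98 + 1.54 = 4.82
α = (k/(k−1))·(1 − ΣVar(i)/σ²_T) = (4/3)·(1 − 4.82/11.00) = 0.749

α = 0.749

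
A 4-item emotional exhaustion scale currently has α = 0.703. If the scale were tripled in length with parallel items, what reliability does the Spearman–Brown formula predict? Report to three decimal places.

Length factor m = 3
α' = m·α / (1 + (m−1)·α)
   = 3 × 0.703 / (1 + (3 − 1) × 0.703)
   = 2.1090 / 2.4060 = 0.877

predicted reliability = 0.877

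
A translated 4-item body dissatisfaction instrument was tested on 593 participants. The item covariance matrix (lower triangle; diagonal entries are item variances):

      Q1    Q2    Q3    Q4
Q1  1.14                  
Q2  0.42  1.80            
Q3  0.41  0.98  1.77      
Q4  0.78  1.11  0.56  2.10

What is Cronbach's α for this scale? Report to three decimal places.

α = 0.741

Σσᵢ² = 1.14 + 1.80 + 1.77 + 2.10 = 6.81
Sum of the distinct covariances = 4.26
total variance = 6.81 + 2 × 4.26 = 15.33
α = (k/(k−1))·(1 − Σσᵢ²/total variance) = (4/3)·(1 − 6.81/15.33) = 0.741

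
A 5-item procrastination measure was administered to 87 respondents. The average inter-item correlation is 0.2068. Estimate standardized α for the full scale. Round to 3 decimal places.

Standardized α = k·r̄ / (1 + (k−1)·r̄) = 5 × 0.2068 / (1 + 4 × 0.2068)
  = 1.0340 / 1.8272 = 0.566

standardized α = 0.566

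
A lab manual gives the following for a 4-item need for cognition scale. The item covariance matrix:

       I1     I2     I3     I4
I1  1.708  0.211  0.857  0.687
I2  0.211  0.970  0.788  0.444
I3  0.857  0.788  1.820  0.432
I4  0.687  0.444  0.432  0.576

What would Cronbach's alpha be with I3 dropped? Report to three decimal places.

Cronbach's alpha = 0.678

Remaining items: I1, I2, I4 (k = 3).
ΣVar(i) = 1.708 + 0.970 + 0.576 = 3.254
total variance = 3.254 + 2 × 1.342 = 5.938
α (item deleted) = (3/2)·(1 − 3.254/5.938) = 0.678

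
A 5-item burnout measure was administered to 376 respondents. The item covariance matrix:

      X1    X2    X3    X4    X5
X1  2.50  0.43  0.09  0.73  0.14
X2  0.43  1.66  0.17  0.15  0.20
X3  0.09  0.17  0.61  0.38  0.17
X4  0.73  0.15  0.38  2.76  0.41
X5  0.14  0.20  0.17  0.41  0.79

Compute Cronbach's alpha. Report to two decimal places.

Cronbach's alpha = 0.51

ΣVar(i) = 2.50 + 1.66 + 0.61 + 2.76 + 0.79 = 8.32
Sum of off-diagonal covariances = 2.87
σ²_total = 8.32 + 2 × 2.87 = 14.06
α = (k/(k−1))·(1 − ΣVar(i)/σ²_total) = (5/4)·(1 − 8.32/14.06) = 0.51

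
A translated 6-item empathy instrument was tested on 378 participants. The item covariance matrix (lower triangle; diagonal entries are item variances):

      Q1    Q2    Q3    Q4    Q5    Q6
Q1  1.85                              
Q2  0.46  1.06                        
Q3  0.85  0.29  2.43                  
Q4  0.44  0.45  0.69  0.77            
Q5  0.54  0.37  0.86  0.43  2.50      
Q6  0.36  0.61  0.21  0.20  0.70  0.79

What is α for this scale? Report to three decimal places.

α = 0.736

sum of item variances = 1.85 + 1.06 + 2.43 + 0.77 + 2.50 + 0.79 = 9.40
Sum of off-diagonal covariances = 7.46
total variance = 9.40 + 2 × 7.46 = 24.32
α = (k/(k−1))·(1 − sum of item variances/total variance) = (6/5)·(1 − 9.40/24.32) = 0.736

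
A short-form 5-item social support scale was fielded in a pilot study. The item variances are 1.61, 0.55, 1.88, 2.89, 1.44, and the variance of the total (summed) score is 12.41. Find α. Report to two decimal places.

Σσ²ᵢ = 1.61 + 0.55 + 1.88 + 2.89 + 1.44 = 8.37
α = (k/(k−1))·(1 − Σσ²ᵢ/total variance) = (5/4)·(1 − 8.37/12.41) = 0.41

α = 0.41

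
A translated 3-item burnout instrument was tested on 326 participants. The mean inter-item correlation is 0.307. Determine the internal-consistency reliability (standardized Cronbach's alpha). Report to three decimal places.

Standardized α = k·r̄ / (1 + (k−1)·r̄) = 3 × 0.307 / (1 + 2 × 0.307)
  = 0.9210 / 1.6140 = 0.571

α = 0.571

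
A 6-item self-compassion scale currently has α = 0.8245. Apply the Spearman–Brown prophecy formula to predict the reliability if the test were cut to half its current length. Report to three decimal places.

Length factor m = 1/2
α' = m·α / (1 − (1−m)·α)
   = 1/2 × 0.8245 / (1 − (1 − 1/2) × 0.8245)
   = 0.4123 / 0.5877 = 0.701

predicted reliability = 0.701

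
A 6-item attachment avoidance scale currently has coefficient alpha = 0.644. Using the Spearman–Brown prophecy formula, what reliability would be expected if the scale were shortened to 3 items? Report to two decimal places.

Length factor m = 3/6 = 0.5000
α' = m·α / (1 − (1−m)·α)
   = 3/6 × 0.644 / (1 − (1 − 3/6) × 0.644)
   = 0.3220 / 0.6780 = 0.47

predicted reliability = 0.47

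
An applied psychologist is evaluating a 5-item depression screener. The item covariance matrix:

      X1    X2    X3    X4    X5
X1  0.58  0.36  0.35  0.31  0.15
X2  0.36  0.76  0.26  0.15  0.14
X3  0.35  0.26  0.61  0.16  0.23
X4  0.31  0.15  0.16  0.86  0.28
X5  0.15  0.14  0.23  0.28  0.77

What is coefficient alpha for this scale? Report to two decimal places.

ΣVar(i) = 0.58 + 0.76 + 0.61 + 0.86 + 0.77 = 3.58
Sum of the distinct covariances = 2.39
Var(T) = 3.58 + 2 × 2.39 = 8.36
α = (k/(k−1))·(1 − ΣVar(i)/Var(T)) = (5/4)·(1 − 3.58/8.36) = 0.71

coefficient alpha = 0.71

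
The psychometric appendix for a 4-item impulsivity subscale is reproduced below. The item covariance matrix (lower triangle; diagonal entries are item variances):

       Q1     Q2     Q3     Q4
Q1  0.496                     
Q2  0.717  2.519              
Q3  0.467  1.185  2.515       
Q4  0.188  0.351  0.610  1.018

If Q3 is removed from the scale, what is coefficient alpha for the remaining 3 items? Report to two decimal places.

Remaining items: Q1, Q2, Q4 (k = 3).
ΣVar(i) = 0.496 + 2.519 + 1.018 = 4.033
Var(T) = 4.033 + 2 × 1.256 = 6.545
α (item deleted) = (3/2)·(1 − 4.033/6.545) = 0.58

α = 0.58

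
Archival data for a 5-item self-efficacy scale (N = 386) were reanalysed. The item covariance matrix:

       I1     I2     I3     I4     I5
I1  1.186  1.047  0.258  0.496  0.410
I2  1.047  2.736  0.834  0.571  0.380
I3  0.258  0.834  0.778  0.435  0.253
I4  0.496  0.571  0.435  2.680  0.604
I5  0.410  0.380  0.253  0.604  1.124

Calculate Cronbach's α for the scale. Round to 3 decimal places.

Σσ²ᵢ = 1.186 + 2.736 + 0.778 + 2.680 + 1.124 = 8.504
Sum of the distinct covariances = 5.288
total variance = 8.504 + 2 × 5.288 = 19.080
α = (k/(k−1))·(1 − Σσ²ᵢ/total variance) = (5/4)·(1 − 8.504/19.080) = 0.693

Cronbach's α = 0.693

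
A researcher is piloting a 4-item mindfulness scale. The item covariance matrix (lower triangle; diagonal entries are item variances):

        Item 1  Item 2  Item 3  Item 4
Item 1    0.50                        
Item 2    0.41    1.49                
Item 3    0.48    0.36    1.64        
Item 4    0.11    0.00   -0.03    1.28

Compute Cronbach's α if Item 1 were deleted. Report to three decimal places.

Cronbach's α = 0.195

Remaining items: Item 2, Item 3, Item 4 (k = 3).
ΣVar(i) = 1.49 + 1.64 + 1.28 = 4.41
σ²_T = 4.41 + 2 × 0.33 = 5.07
α (item deleted) = (3/2)·(1 − 4.41/5.07) = 0.195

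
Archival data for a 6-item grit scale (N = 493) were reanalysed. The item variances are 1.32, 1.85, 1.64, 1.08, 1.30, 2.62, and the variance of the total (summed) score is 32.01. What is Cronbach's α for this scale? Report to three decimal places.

sum of item variances = 1.32 + 1.85 + 1.64 + 1.08 + 1.30 + 2.62 = 9.81
α = (k/(k−1))·(1 − sum of item variances/total variance) = (6/5)·(1 − 9.81/32.01) = 0.832

α = 0.832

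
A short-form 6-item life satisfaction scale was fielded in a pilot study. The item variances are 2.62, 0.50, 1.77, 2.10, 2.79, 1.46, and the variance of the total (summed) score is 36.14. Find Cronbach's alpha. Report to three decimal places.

sum of item variances = 2.62 + 0.50 + 1.77 + 2.10 + 2.79 + 1.46 = 11.24
α = (k/(k−1))·(1 − sum of item variances/total variance) = (6/5)·(1 − 11.24/36.14) = 0.827

Cronbach's alpha = 0.827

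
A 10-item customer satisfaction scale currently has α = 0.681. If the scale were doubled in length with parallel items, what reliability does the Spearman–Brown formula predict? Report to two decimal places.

predicted reliability = 0.81

Length factor m = 2
α' = m·α / (1 + (m−1)·α)
   = 2 × 0.681 / (1 + (2 − 1) × 0.681)
   = 1.3620 / 1.6810 = 0.81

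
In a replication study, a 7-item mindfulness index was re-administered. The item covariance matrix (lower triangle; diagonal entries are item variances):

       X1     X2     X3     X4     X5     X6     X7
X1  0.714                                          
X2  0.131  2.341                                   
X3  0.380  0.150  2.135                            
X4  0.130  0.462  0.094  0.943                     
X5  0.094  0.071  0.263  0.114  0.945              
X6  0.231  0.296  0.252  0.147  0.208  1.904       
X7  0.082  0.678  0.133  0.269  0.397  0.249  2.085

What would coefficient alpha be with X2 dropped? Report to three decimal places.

coefficient alpha = 0.493

Remaining items: X1, X3, X4, X5, X6, X7 (k = 6).
Σσᵢ² = 0.714 + 2.135 + 0.943 + 0.945 + 1.904 + 2.085 = 8.726
σ²_T = 8.726 + 2 × 3.043 = 14.812
α (item deleted) = (6/5)·(1 − 8.726/14.812) = 0.493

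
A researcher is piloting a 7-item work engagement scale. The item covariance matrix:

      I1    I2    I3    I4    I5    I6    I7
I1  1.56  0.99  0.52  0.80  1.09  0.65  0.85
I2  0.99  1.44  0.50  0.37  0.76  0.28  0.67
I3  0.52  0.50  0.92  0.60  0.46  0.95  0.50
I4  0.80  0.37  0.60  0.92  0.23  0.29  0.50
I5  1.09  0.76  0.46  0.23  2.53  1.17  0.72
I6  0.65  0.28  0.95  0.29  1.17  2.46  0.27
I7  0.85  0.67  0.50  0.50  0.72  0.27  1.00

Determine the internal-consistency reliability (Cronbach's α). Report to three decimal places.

α = 0.827

Σσᵢ² = 1.56 + 1.44 + 0.92 + 0.92 + 2.53 + 2.46 + 1.00 = 10.83
Sum of off-diagonal covariances = 13.17
Var(T) = 10.83 + 2 × 13.17 = 37.17
α = (k/(k−1))·(1 − Σσᵢ²/Var(T)) = (7/6)·(1 − 10.83/37.17) = 0.827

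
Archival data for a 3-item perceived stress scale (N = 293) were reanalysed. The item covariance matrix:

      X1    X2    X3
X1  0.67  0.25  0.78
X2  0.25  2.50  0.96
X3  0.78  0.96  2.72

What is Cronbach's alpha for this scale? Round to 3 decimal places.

α = 0.605

Σσ²ᵢ = 0.67 + 2.50 + 2.72 = 5.89
Σ_{i<j} σ_ij = 1.99
σ²_T = 5.89 + 2 × 1.99 = 9.87
α = (k/(k−1))·(1 − Σσ²ᵢ/σ²_T) = (3/2)·(1 − 5.89/9.87) = 0.605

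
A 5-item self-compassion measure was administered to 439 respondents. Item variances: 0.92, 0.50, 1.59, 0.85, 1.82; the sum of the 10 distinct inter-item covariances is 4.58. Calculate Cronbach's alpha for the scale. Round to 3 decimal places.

α = 0.772

Σσ²ᵢ = 0.92 + 0.50 + 1.59 + 0.85 + 1.82 = 5.68
Sum of distinct covariances = 4.58
total variance = Σσ²ᵢ + 2·Σcov = 5.68 + 2 × 4.58 = 14.84
α = (5/4)·(1 − 5.68/14.84) = 0.772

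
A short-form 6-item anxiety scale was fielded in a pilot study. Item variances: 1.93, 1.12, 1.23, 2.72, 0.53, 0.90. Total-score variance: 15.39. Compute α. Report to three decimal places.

α = 0.543

Σσ²ᵢ = 1.93 + 1.12 + 1.23 + 2.72 + 0.53 + 0.90 = 8.43
α = (k/(k−1))·(1 − Σσ²ᵢ/σ²_T) = (6/5)·(1 − 8.43/15.39) = 0.543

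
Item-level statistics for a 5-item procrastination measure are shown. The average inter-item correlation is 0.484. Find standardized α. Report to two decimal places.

Standardized α = k·r̄ / (1 + (k−1)·r̄) = 5 × 0.484 / (1 + 4 × 0.484)
  = 2.4200 / 2.9360 = 0.82

α = 0.82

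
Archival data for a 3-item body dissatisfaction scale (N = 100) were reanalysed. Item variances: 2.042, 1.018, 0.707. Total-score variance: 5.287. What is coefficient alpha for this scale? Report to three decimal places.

Σσᵢ² = 2.042 + 1.018 + 0.707 = 3.767
α = (k/(k−1))·(1 − Σσᵢ²/σ²_T) = (3/2)·(1 − 3.767/5.287) = 0.431

coefficient alpha = 0.431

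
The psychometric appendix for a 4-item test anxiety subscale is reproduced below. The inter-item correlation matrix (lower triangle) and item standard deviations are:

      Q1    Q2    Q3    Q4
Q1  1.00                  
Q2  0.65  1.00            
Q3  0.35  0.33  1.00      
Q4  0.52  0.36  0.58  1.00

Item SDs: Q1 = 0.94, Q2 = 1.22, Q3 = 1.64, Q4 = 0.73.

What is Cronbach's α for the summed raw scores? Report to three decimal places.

Σσ²ᵢ = 0.94² + 1.22² + 1.64² + 0.73² = 5.5945
Covariances σ_ij = r_ij · s_i · s_j:
  σ(Q1,Q2) = 0.65 × 0.94 × 1.22 = 0.7454
  σ(Q1,Q3) = 0.35 × 0.94 × 1.64 = 0.5396
  σ(Q1,Q4) = 0.52 × 0.94 × 0.73 = 0.3568
  σ(Q2,Q3) = 0.33 × 1.22 × 1.64 = 0.6603
  σ(Q2,Q4) = 0.36 × 1.22 × 0.73 = 0.3206
  σ(Q3,Q4) = 0.58 × 1.64 × 0.73 = 0.6944
σ²_T = Σσ²ᵢ + 2·Σσ_ij = 5.5945 + 2 × 3.3171 = 12.2287
α = (4/3)·(1 − 5.5945/12.2287) = 0.723

Cronbach's α = 0.723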